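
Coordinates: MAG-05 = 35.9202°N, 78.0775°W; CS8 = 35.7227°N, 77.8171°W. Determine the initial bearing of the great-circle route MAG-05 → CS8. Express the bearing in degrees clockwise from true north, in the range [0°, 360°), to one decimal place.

Δλ = 0.2604°
y = sin Δλ · cos φ₂ = 0.003690
x = cos φ₁ sin φ₂ − sin φ₁ cos φ₂ cos Δλ = -0.003442
θ = atan2(y, x) = 133.0114° → 133.0114° (mod 360°)

133.0°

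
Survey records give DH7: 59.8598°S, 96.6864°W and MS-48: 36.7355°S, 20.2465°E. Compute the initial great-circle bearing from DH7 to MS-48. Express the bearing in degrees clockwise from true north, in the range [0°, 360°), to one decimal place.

130.7°

Δλ = 116.9329°
y = sin Δλ · cos φ₂ = 0.714483
x = cos φ₁ sin φ₂ − sin φ₁ cos φ₂ cos Δλ = -0.614244
θ = atan2(y, x) = 130.6858° → 130.6858° (mod 360°)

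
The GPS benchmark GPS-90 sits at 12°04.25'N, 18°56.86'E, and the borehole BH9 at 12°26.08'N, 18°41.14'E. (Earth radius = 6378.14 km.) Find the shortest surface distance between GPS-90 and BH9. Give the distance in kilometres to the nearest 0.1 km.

GPS-90: φ = +12.07083°, λ = +18.94767°
BH9: φ = +12.43467°, λ = +18.68567°
Δφ = 0.3638°,  Δλ = -0.2620°
a = sin²(Δφ/2) + cos φ₁ cos φ₂ sin²(Δλ/2) = 0.000015
c = 2·arcsin(√a) = 0.007765 rad = 0.4449°
d = R·c = 6378.14 × 0.007765 = 49.5 km

49.5 km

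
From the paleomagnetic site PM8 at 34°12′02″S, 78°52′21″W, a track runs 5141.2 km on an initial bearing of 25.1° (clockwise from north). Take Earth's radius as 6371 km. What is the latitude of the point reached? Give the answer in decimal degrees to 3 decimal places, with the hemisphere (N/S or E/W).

8.749°N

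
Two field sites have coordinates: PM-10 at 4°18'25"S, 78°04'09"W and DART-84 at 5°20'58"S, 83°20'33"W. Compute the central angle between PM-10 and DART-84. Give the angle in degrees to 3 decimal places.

PM-10: φ = -4.30694°, λ = -78.06917°
DART-84: φ = -5.34944°, λ = -83.34250°
Δφ = -1.0425°,  Δλ = -5.2733°
a = sin²(Δφ/2) + cos φ₁ cos φ₂ sin²(Δλ/2) = 0.002184
c = 2·arcsin(√a) = 0.093496 rad = 5.3570°

5.357°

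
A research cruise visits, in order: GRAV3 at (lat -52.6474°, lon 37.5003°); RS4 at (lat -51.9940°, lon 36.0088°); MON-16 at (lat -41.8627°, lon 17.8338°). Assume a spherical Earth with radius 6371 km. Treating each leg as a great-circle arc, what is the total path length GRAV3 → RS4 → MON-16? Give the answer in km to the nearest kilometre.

1898 km

GRAV3→RS4: c = 0.019576 rad, d = 124.72 km
RS4→MON-16: c = 0.278284 rad, d = 1772.95 km
Total = 124.72 + 1772.95 = 1897.66 km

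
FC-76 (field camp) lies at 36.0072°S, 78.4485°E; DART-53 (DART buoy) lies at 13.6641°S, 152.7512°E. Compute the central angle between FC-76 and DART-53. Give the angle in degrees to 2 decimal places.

69.42°

Δφ = 22.3431°,  Δλ = 74.3027°
a = sin²(Δφ/2) + cos φ₁ cos φ₂ sin²(Δλ/2) = 0.324227
c = 2·arcsin(√a) = 1.211575 rad = 69.4181°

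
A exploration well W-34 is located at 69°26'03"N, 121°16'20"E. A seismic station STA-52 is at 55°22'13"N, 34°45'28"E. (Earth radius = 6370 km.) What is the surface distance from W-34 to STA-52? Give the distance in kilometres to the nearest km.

W-34: φ = +69.43417°, λ = +121.27222°
STA-52: φ = +55.37028°, λ = +34.75778°
Δφ = -14.0639°,  Δλ = -86.5144°
a = sin²(Δφ/2) + cos φ₁ cos φ₂ sin²(Δλ/2) = 0.108731
c = 2·arcsin(√a) = 0.672065 rad = 38.5065°
d = R·c = 6370 × 0.672065 = 4281.1 km

4281 km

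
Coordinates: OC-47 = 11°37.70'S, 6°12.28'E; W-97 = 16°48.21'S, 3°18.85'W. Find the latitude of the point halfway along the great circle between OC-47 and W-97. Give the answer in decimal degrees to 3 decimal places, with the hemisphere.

14.263°S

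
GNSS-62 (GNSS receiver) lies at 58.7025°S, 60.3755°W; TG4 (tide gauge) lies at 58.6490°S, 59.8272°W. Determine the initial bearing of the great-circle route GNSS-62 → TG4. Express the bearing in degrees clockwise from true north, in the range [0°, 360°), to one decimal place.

Δλ = 0.5483°
y = sin Δλ · cos φ₂ = 0.004979
x = cos φ₁ sin φ₂ − sin φ₁ cos φ₂ cos Δλ = 0.000913
θ = atan2(y, x) = 79.6043° → 79.6043° (mod 360°)

79.6°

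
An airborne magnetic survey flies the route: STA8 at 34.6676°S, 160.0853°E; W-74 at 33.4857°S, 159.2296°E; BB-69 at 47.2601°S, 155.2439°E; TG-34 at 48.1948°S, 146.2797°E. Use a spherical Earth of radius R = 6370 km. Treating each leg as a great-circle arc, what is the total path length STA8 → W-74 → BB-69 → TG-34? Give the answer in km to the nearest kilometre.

2399 km

STA8→W-74: c = 0.024053 rad, d = 153.22 km
W-74→BB-69: c = 0.246092 rad, d = 1567.61 km
BB-69→TG-34: c = 0.106434 rad, d = 677.98 km
Total = 153.22 + 1567.61 + 677.98 = 2398.81 km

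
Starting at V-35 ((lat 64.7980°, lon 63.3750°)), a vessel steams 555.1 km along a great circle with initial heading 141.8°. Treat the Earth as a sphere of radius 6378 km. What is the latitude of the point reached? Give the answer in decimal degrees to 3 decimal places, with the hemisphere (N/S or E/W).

60.727°N

δ = d/R = 555.1/6378 = 0.087034 rad
φ₂ = arcsin(sin φ₁ cos δ + cos φ₁ sin δ cos θ)
   = arcsin(0.90481·0.99621 + 0.42581·0.08692·-0.78586) = 60.72708°
λ₂ = λ₁ + atan2(sin θ sin δ cos φ₁, cos δ − sin φ₁ sin φ₂) = 69.68650°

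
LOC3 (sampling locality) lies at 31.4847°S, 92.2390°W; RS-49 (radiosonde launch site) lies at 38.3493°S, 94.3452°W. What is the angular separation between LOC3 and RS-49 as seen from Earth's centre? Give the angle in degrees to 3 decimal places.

7.078°

Δφ = -6.8646°,  Δλ = -2.1062°
a = sin²(Δφ/2) + cos φ₁ cos φ₂ sin²(Δλ/2) = 0.003810
c = 2·arcsin(√a) = 0.123532 rad = 7.0779°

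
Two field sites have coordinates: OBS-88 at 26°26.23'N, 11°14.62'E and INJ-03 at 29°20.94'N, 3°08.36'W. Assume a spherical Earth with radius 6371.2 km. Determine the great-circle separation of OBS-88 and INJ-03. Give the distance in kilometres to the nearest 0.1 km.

1449.1 km

OBS-88: φ = +26.43717°, λ = +11.24367°
INJ-03: φ = +29.34900°, λ = -3.13933°
Δφ = 2.9118°,  Δλ = -14.3830°
a = sin²(Δφ/2) + cos φ₁ cos φ₂ sin²(Δλ/2) = 0.012877
c = 2·arcsin(√a) = 0.227445 rad = 13.0316°
d = R·c = 6371.2 × 0.227445 = 1449.1 km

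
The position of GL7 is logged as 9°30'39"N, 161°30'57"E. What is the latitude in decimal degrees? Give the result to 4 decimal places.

9° + 30′/60 + 39″/3600 = 9 + 0.50000 + 0.01083 = 9.5108°

9.5108°N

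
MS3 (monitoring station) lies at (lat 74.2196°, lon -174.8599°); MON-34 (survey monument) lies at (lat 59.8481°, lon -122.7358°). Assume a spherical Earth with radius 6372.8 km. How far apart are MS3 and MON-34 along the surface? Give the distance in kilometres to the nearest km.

2631 km

Δφ = -14.3715°,  Δλ = 52.1241°
a = sin²(Δφ/2) + cos φ₁ cos φ₂ sin²(Δλ/2) = 0.042014
c = 2·arcsin(√a) = 0.412870 rad = 23.6557°
d = R·c = 6372.8 × 0.412870 = 2631.1 km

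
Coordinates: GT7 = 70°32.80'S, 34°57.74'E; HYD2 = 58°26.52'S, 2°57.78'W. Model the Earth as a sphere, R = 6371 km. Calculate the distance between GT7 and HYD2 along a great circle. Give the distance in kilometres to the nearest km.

2200 km

GT7: φ = -70.54667°, λ = +34.96233°
HYD2: φ = -58.44200°, λ = -2.96300°
Δφ = 12.1047°,  Δλ = -37.9253°
a = sin²(Δφ/2) + cos φ₁ cos φ₂ sin²(Δλ/2) = 0.029522
c = 2·arcsin(√a) = 0.345352 rad = 19.7872°
d = R·c = 6371 × 0.345352 = 2200.2 km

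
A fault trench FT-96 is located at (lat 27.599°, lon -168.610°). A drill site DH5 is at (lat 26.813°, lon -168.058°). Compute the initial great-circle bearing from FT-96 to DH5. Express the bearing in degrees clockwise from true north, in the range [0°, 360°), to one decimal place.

Δλ = 0.5520°
y = sin Δλ · cos φ₂ = 0.008598
x = cos φ₁ sin φ₂ − sin φ₁ cos φ₂ cos Δλ = -0.013699
θ = atan2(y, x) = 147.8847° → 147.8847° (mod 360°)

147.9°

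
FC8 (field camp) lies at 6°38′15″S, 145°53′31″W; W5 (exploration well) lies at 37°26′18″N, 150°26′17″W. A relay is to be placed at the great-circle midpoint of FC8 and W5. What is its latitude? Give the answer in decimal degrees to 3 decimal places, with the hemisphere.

FC8: φ = -6.63750°, λ = -145.89194°
W5: φ = +37.43833°, λ = -150.43806°
Bx = cos φ₂ cos Δλ = 0.791510,  By = cos φ₂ sin Δλ = -0.062934
φₘ = atan2(sin φ₁ + sin φ₂, √((cos φ₁ + Bx)² + By²)) = 15.41182°
λₘ = λ₁ + atan2(By, cos φ₁ + Bx) = -147.91142°

15.412°N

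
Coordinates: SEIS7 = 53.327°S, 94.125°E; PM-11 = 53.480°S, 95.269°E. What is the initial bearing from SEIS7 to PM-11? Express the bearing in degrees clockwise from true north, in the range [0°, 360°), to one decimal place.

Δλ = 1.1440°
y = sin Δλ · cos φ₂ = 0.011881
x = cos φ₁ sin φ₂ − sin φ₁ cos φ₂ cos Δλ = -0.002765
θ = atan2(y, x) = 103.1028° → 103.1028° (mod 360°)

103.1°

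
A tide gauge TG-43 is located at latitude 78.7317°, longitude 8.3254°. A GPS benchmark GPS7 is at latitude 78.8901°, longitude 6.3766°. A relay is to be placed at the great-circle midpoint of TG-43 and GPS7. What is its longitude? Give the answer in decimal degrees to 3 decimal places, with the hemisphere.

7.358°E

Bx = cos φ₂ cos Δλ = 0.192580,  By = cos φ₂ sin Δλ = -0.006553
φₘ = atan2(sin φ₁ + sin φ₂, √((cos φ₁ + Bx)² + By²)) = 78.81248°
λₘ = λ₁ + atan2(By, cos φ₁ + Bx) = 7.35781°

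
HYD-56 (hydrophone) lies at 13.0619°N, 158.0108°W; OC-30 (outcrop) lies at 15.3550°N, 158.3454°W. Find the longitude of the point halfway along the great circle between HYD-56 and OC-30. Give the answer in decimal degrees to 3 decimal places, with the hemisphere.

Bx = cos φ₂ cos Δλ = 0.964287,  By = cos φ₂ sin Δλ = -0.005631
φₘ = atan2(sin φ₁ + sin φ₂, √((cos φ₁ + Bx)² + By²)) = 14.20851°
λₘ = λ₁ + atan2(By, cos φ₁ + Bx) = -158.17725°

158.177°W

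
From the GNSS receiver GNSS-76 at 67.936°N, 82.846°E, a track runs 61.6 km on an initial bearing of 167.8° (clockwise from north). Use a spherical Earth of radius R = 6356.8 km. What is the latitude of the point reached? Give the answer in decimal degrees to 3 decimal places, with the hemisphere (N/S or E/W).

δ = d/R = 61.6/6356.8 = 0.009690 rad
φ₂ = arcsin(sin φ₁ cos δ + cos φ₁ sin δ cos θ)
   = arcsin(0.92676·0.99995 + 0.37564·0.00969·-0.97742) = 67.39303°
λ₂ = λ₁ + atan2(sin θ sin δ cos φ₁, cos δ − sin φ₁ sin φ₂) = 83.15122°

67.393°N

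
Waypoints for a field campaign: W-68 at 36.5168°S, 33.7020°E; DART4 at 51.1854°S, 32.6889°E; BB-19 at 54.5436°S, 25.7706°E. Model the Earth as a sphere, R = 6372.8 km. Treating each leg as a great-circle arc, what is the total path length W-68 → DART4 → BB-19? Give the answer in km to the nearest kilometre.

W-68→DART4: c = 0.256326 rad, d = 1633.52 km
DART4→BB-19: c = 0.093464 rad, d = 595.63 km
Total = 1633.52 + 595.63 = 2229.14 km

2229 km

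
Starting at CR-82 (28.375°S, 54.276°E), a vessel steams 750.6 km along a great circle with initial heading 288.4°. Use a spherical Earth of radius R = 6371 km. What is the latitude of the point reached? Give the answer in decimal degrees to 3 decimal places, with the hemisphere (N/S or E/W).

δ = d/R = 750.6/6371 = 0.117815 rad
φ₂ = arcsin(sin φ₁ cos δ + cos φ₁ sin δ cos θ)
   = arcsin(-0.47524·0.99307 + 0.87986·0.11754·0.31565) = -26.05931°
λ₂ = λ₁ + atan2(sin θ sin δ cos φ₁, cos δ − sin φ₁ sin φ₂) = 47.14403°

26.059°S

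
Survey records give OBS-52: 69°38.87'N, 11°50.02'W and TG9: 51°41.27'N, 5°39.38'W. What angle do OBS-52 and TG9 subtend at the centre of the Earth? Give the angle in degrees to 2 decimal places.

18.19°

OBS-52: φ = +69.64783°, λ = -11.83367°
TG9: φ = +51.68783°, λ = -5.65633°
Δφ = -17.9600°,  Δλ = 6.1773°
a = sin²(Δφ/2) + cos φ₁ cos φ₂ sin²(Δλ/2) = 0.024990
c = 2·arcsin(√a) = 0.317496 rad = 18.1912°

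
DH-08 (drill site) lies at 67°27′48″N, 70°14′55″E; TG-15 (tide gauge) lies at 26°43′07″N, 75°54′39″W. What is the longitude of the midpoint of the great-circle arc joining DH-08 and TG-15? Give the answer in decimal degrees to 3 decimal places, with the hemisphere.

55.542°W

DH-08: φ = +67.46333°, λ = +70.24861°
TG-15: φ = +26.71861°, λ = -75.91083°
Bx = cos φ₂ cos Δλ = -0.741905,  By = cos φ₂ sin Δλ = -0.497423
φₘ = atan2(sin φ₁ + sin φ₂, √((cos φ₁ + Bx)² + By²)) = 65.93675°
λₘ = λ₁ + atan2(By, cos φ₁ + Bx) = -55.54210°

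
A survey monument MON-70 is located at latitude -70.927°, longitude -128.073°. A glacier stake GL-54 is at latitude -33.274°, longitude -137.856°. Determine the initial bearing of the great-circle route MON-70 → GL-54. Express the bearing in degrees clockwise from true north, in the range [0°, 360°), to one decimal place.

346.7°

Δλ = -9.7830°
y = sin Δλ · cos φ₂ = -0.142060
x = cos φ₁ sin φ₂ − sin φ₁ cos φ₂ cos Δλ = 0.599388
θ = atan2(y, x) = -13.3336° → 346.6664° (mod 360°)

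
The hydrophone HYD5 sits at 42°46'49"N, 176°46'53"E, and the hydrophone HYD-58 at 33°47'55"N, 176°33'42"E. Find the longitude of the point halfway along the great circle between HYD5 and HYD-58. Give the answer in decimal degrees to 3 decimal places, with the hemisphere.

176.665°E

HYD5: φ = +42.78028°, λ = +176.78139°
HYD-58: φ = +33.79861°, λ = +176.56167°
Bx = cos φ₂ cos Δλ = 0.830992,  By = cos φ₂ sin Δλ = -0.003187
φₘ = atan2(sin φ₁ + sin φ₂, √((cos φ₁ + Bx)² + By²)) = 38.28950°
λₘ = λ₁ + atan2(By, cos φ₁ + Bx) = 176.66472°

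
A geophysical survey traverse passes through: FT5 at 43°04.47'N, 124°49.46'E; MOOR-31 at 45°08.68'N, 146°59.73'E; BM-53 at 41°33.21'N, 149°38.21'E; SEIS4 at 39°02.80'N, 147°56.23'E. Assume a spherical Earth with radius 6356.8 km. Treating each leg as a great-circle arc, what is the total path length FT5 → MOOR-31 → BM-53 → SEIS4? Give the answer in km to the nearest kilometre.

2540 km

FT5: φ = +43.07450°, λ = +124.82433°
MOOR-31: φ = +45.14467°, λ = +146.99550°
BM-53: φ = +41.55350°, λ = +149.63683°
SEIS4: φ = +39.04667°, λ = +147.93717°
FT5→MOOR-31: c = 0.279285 rad, d = 1775.36 km
MOOR-31→BM-53: c = 0.071069 rad, d = 451.77 km
BM-53→SEIS4: c = 0.049253 rad, d = 313.09 km
Total = 1775.36 + 451.77 + 313.09 = 2540.22 km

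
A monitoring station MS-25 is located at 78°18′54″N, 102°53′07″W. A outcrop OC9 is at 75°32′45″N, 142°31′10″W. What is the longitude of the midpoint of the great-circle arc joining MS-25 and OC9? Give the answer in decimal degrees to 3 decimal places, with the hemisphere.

124.851°W

MS-25: φ = +78.31500°, λ = -102.88528°
OC9: φ = +75.54583°, λ = -142.51944°
Bx = cos φ₂ cos Δλ = 0.192229,  By = cos φ₂ sin Δλ = -0.159219
φₘ = atan2(sin φ₁ + sin φ₂, √((cos φ₁ + Bx)² + By²)) = 77.67165°
λₘ = λ₁ + atan2(By, cos φ₁ + Bx) = -124.85104°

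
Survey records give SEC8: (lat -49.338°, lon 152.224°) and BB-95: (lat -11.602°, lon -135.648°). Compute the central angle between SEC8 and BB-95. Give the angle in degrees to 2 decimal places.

Δφ = 37.7360°,  Δλ = 72.1280°
a = sin²(Δφ/2) + cos φ₁ cos φ₂ sin²(Δλ/2) = 0.325780
c = 2·arcsin(√a) = 1.214890 rad = 69.6081°

69.61°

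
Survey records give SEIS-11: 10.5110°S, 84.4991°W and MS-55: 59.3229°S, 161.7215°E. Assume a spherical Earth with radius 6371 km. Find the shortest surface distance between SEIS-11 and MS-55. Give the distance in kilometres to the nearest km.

10297 km

Δφ = -48.8119°,  Δλ = -113.7794°
a = sin²(Δφ/2) + cos φ₁ cos φ₂ sin²(Δλ/2) = 0.522687
c = 2·arcsin(√a) = 1.616185 rad = 92.6006°
d = R·c = 6371 × 1.616185 = 10296.7 km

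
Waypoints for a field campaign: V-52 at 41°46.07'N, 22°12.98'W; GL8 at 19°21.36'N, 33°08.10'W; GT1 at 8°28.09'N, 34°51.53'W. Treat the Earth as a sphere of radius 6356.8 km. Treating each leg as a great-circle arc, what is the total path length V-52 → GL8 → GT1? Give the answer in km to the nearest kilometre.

3913 km

V-52: φ = +41.76783°, λ = -22.21633°
GL8: φ = +19.35600°, λ = -33.13500°
GT1: φ = +8.46817°, λ = -34.85883°
V-52→GL8: c = 0.423324 rad, d = 2690.99 km
GL8→GT1: c = 0.192252 rad, d = 1222.10 km
Total = 2690.99 + 1222.10 = 3913.09 km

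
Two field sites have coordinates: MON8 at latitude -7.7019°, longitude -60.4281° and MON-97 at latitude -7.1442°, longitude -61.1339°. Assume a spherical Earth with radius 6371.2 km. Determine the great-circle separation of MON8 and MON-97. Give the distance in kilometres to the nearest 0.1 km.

Δφ = 0.5577°,  Δλ = -0.7058°
a = sin²(Δφ/2) + cos φ₁ cos φ₂ sin²(Δλ/2) = 0.000061
c = 2·arcsin(√a) = 0.015619 rad = 0.8949°
d = R·c = 6371.2 × 0.015619 = 99.5 km

99.5 km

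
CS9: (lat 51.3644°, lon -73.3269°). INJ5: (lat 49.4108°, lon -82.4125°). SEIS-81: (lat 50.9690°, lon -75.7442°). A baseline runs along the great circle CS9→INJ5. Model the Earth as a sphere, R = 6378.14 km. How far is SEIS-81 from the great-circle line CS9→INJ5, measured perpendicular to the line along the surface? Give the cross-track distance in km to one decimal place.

δ₁₃ = central angle CS9→SEIS-81 = 0.027339 rad  (haversine)
θ₁₃ = bearing CS9→SEIS-81 = 256.324°,  θ₁₂ = bearing CS9→INJ5 = 254.904°
dₓₜ = R·arcsin(sin δ₁₃ · sin(θ₁₃ − θ₁₂)) = 6378.14·arcsin(0.02734·sin(1.419°)) = 4.319 km
|dₓₜ| = 4.319 km

4.3 km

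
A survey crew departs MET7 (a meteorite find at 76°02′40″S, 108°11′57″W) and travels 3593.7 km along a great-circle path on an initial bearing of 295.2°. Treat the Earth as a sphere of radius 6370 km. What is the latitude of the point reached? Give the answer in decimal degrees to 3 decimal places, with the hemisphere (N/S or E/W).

49.924°S

MET7: φ = -76.04444°, λ = -108.19917°
δ = d/R = 3593.7/6370 = 0.564160 rad
φ₂ = arcsin(sin φ₁ cos δ + cos φ₁ sin δ cos θ)
   = arcsin(-0.97048·0.84504 + 0.24117·0.53471·0.42578) = -49.92380°
λ₂ = λ₁ + atan2(sin θ sin δ cos φ₁, cos δ − sin φ₁ sin φ₂) = -156.91919°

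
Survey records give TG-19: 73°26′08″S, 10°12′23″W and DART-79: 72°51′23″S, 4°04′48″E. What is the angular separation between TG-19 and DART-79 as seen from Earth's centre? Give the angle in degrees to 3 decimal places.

4.172°

TG-19: φ = -73.43556°, λ = -10.20639°
DART-79: φ = -72.85639°, λ = +4.08000°
Δφ = 0.5792°,  Δλ = 14.2864°
a = sin²(Δφ/2) + cos φ₁ cos φ₂ sin²(Δλ/2) = 0.001325
c = 2·arcsin(√a) = 0.072817 rad = 4.1721°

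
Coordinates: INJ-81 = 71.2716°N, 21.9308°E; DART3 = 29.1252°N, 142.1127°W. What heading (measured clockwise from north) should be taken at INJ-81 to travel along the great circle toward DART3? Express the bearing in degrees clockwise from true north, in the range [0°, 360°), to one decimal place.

Δλ = -164.0435°
y = sin Δλ · cos φ₂ = -0.240148
x = cos φ₁ sin φ₂ − sin φ₁ cos φ₂ cos Δλ = 0.951706
θ = atan2(y, x) = -14.1620° → 345.8380° (mod 360°)

345.8°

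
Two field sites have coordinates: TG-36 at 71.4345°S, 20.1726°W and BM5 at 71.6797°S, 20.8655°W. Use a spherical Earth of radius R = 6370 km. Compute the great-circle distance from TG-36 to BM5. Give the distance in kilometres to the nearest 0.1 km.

36.6 km

Δφ = -0.2452°,  Δλ = -0.6929°
a = sin²(Δφ/2) + cos φ₁ cos φ₂ sin²(Δλ/2) = 0.000008
c = 2·arcsin(√a) = 0.005740 rad = 0.3289°
d = R·c = 6370 × 0.005740 = 36.6 km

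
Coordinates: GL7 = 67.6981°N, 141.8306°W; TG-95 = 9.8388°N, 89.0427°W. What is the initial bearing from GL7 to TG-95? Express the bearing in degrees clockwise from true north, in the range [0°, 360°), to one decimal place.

Δλ = 52.7879°
y = sin Δλ · cos φ₂ = 0.784689
x = cos φ₁ sin φ₂ − sin φ₁ cos φ₂ cos Δλ = -0.486454
θ = atan2(y, x) = 121.7961° → 121.7961° (mod 360°)

121.8°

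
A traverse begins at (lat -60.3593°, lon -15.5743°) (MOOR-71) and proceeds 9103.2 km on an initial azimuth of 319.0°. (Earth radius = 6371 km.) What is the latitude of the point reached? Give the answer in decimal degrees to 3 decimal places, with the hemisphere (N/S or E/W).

14.273°N

δ = d/R = 9103.2/6371 = 1.428849 rad
φ₂ = arcsin(sin φ₁ cos δ + cos φ₁ sin δ cos θ)
   = arcsin(-0.86914·0.14147 + 0.49456·0.98994·0.75471) = 14.27265°
λ₂ = λ₁ + atan2(sin θ sin δ cos φ₁, cos δ − sin φ₁ sin φ₂) = -57.65261°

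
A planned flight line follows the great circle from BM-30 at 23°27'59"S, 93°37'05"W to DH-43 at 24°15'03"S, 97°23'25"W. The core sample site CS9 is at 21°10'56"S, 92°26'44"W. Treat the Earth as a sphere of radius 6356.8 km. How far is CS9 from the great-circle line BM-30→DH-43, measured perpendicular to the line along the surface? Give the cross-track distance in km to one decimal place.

217.4 km

BM-30: φ = -23.46639°, λ = -93.61806°
DH-43: φ = -24.25083°, λ = -97.39028°
CS9: φ = -21.18222°, λ = -92.44556°
δ₁₃ = central angle BM-30→CS9 = 0.044132 rad  (haversine)
θ₁₃ = bearing BM-30→CS9 = 25.625°,  θ₁₂ = bearing BM-30→DH-43 = 256.431°
dₓₜ = R·arcsin(sin δ₁₃ · sin(θ₁₃ − θ₁₂)) = 6356.8·arcsin(0.04412·sin(-230.806°)) = 217.389 km
|dₓₜ| = 217.389 km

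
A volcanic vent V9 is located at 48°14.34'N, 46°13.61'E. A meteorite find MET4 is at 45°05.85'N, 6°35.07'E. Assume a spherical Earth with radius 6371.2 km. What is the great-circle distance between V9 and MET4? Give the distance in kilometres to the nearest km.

3011 km

V9: φ = +48.23900°, λ = +46.22683°
MET4: φ = +45.09750°, λ = +6.58450°
Δφ = -3.1415°,  Δλ = -39.6423°
a = sin²(Δφ/2) + cos φ₁ cos φ₂ sin²(Δλ/2) = 0.054809
c = 2·arcsin(√a) = 0.472611 rad = 27.0786°
d = R·c = 6371.2 × 0.472611 = 3011.1 km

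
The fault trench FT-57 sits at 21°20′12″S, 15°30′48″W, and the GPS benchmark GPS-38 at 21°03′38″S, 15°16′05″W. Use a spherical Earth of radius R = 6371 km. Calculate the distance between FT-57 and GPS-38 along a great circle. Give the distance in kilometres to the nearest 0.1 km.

FT-57: φ = -21.33667°, λ = -15.51333°
GPS-38: φ = -21.06056°, λ = -15.26806°
Δφ = 0.2761°,  Δλ = 0.2453°
a = sin²(Δφ/2) + cos φ₁ cos φ₂ sin²(Δλ/2) = 0.000010
c = 2·arcsin(√a) = 0.006257 rad = 0.3585°
d = R·c = 6371 × 0.006257 = 39.9 km

39.9 km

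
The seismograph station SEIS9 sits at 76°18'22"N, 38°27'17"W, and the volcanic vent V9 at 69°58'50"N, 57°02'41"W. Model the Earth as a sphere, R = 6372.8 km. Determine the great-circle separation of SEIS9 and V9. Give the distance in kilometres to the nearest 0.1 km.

SEIS9: φ = +76.30611°, λ = -38.45472°
V9: φ = +69.98056°, λ = -57.04472°
Δφ = -6.3256°,  Δλ = -18.5900°
a = sin²(Δφ/2) + cos φ₁ cos φ₂ sin²(Δλ/2) = 0.005158
c = 2·arcsin(√a) = 0.143766 rad = 8.2372°
d = R·c = 6372.8 × 0.143766 = 916.2 km

916.2 km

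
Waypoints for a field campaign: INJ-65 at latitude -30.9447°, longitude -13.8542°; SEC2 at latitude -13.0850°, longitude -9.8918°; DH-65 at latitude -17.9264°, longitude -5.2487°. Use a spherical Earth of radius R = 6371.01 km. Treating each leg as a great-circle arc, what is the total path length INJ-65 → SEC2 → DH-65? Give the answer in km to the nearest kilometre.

INJ-65→SEC2: c = 0.318157 rad, d = 2026.98 km
SEC2→DH-65: c = 0.115035 rad, d = 732.89 km
Total = 2026.98 + 732.89 = 2759.87 km

2760 km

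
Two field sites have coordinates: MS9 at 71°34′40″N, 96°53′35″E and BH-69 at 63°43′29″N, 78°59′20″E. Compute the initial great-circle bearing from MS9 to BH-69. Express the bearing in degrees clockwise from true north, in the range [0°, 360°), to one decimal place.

MS9: φ = +71.57778°, λ = +96.89306°
BH-69: φ = +63.72472°, λ = +78.98889°
Δλ = -17.9042°
y = sin Δλ · cos φ₂ = -0.136093
x = cos φ₁ sin φ₂ − sin φ₁ cos φ₂ cos Δλ = -0.116293
θ = atan2(y, x) = -130.5144° → 229.4856° (mod 360°)

229.5°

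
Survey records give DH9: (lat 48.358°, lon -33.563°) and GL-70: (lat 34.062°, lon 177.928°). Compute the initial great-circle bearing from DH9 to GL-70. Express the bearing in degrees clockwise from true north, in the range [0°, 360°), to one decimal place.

Δλ = -148.5090°
y = sin Δλ · cos φ₂ = -0.432744
x = cos φ₁ sin φ₂ − sin φ₁ cos φ₂ cos Δλ = 0.900082
θ = atan2(y, x) = -25.6774° → 334.3226° (mod 360°)

334.3°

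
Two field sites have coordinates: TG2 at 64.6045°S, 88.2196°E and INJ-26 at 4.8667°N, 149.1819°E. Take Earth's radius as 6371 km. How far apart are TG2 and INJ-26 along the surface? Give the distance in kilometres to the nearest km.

Δφ = 69.4712°,  Δλ = 60.9623°
a = sin²(Δφ/2) + cos φ₁ cos φ₂ sin²(Δλ/2) = 0.434613
c = 2·arcsin(√a) = 1.439647 rad = 82.4857°
d = R·c = 6371 × 1.439647 = 9172.0 km

9172 km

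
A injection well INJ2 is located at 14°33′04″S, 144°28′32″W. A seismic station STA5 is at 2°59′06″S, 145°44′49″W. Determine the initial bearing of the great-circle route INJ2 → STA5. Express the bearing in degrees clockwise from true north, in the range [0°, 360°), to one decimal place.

353.7°

INJ2: φ = -14.55111°, λ = -144.47556°
STA5: φ = -2.98500°, λ = -145.74694°
Δλ = -1.2714°
y = sin Δλ · cos φ₂ = -0.022158
x = cos φ₁ sin φ₂ − sin φ₁ cos φ₂ cos Δλ = 0.200437
θ = atan2(y, x) = -6.3084° → 353.6916° (mod 360°)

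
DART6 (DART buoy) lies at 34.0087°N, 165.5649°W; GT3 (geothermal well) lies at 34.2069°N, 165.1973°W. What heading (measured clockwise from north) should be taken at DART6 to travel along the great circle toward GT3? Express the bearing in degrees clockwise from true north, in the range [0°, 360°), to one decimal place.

Δλ = 0.3676°
y = sin Δλ · cos φ₂ = 0.005306
x = cos φ₁ sin φ₂ − sin φ₁ cos φ₂ cos Δλ = 0.003469
θ = atan2(y, x) = 56.8254° → 56.8254° (mod 360°)

56.8°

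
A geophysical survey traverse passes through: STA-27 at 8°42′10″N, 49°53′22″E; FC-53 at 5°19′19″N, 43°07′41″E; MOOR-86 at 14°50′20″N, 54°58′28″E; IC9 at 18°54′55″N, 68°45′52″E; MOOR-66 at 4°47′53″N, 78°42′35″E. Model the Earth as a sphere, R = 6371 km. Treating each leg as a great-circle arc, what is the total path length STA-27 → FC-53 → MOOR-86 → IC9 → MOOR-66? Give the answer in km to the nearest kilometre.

STA-27: φ = +8.70278°, λ = +49.88944°
FC-53: φ = +5.32194°, λ = +43.12806°
MOOR-86: φ = +14.83889°, λ = +54.97444°
IC9: φ = +18.91528°, λ = +68.76444°
MOOR-66: φ = +4.79806°, λ = +78.70972°
STA-27→FC-53: c = 0.131133 rad, d = 835.45 km
FC-53→MOOR-86: c = 0.262527 rad, d = 1672.56 km
MOOR-86→IC9: c = 0.240949 rad, d = 1535.09 km
IC9→MOOR-66: c = 0.298994 rad, d = 1904.89 km
Total = 835.45 + 1672.56 + 1535.09 + 1904.89 = 5947.98 km

5948 km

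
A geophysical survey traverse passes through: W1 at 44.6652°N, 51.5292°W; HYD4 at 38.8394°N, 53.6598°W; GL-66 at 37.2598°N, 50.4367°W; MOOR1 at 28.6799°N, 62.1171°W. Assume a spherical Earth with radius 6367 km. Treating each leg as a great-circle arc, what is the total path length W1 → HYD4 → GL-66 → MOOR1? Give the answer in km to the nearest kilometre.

W1→HYD4: c = 0.105385 rad, d = 670.99 km
HYD4→GL-66: c = 0.052172 rad, d = 332.18 km
GL-66→MOOR1: c = 0.226984 rad, d = 1445.21 km
Total = 670.99 + 332.18 + 1445.21 = 2448.37 km

2448 km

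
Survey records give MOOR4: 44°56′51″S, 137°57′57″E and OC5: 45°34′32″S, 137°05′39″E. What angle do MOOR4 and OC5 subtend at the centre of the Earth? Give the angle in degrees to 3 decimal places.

MOOR4: φ = -44.94750°, λ = +137.96583°
OC5: φ = -45.57556°, λ = +137.09417°
Δφ = -0.6281°,  Δλ = -0.8717°
a = sin²(Δφ/2) + cos φ₁ cos φ₂ sin²(Δλ/2) = 0.000059
c = 2·arcsin(√a) = 0.015324 rad = 0.8780°

0.878°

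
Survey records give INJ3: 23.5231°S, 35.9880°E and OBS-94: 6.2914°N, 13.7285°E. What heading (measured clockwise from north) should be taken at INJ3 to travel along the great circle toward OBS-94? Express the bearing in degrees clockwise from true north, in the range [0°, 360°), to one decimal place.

321.2°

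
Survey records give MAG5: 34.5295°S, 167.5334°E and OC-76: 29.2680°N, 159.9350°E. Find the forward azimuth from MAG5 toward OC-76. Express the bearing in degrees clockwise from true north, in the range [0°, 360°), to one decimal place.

352.6°

Δλ = -7.5984°
y = sin Δλ · cos φ₂ = -0.115349
x = cos φ₁ sin φ₂ − sin φ₁ cos φ₂ cos Δλ = 0.892897
θ = atan2(y, x) = -7.3610° → 352.6390° (mod 360°)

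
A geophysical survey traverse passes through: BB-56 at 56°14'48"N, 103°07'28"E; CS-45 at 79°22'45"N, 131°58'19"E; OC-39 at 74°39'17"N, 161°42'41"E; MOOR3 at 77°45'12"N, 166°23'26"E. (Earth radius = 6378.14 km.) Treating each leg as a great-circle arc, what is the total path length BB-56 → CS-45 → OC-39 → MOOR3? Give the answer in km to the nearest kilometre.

4035 km

BB-56: φ = +56.24667°, λ = +103.12444°
CS-45: φ = +79.37917°, λ = +131.97194°
OC-39: φ = +74.65472°, λ = +161.71139°
MOOR3: φ = +77.75333°, λ = +166.39056°
BB-56→CS-45: c = 0.434950 rad, d = 2774.17 km
CS-45→OC-39: c = 0.140270 rad, d = 894.66 km
OC-39→MOOR3: c = 0.057438 rad, d = 366.35 km
Total = 2774.17 + 894.66 + 366.35 = 4035.18 km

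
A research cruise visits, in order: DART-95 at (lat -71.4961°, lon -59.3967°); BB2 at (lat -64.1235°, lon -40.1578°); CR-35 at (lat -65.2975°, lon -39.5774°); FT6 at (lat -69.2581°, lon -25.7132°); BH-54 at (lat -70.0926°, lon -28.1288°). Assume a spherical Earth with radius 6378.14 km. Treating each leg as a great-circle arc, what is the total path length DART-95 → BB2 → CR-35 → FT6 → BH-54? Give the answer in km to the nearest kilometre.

2147 km

DART-95→BB2: c = 0.179140 rad, d = 1142.58 km
BB2→CR-35: c = 0.020942 rad, d = 133.57 km
CR-35→FT6: c = 0.115824 rad, d = 738.74 km
FT6→BH-54: c = 0.020651 rad, d = 131.71 km
Total = 1142.58 + 133.57 + 738.74 + 131.71 = 2146.61 km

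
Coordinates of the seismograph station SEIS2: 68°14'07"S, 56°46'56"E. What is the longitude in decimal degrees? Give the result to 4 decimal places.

56.7822°E

56° + 46′/60 + 56″/3600 = 56 + 0.76667 + 0.01556 = 56.7822°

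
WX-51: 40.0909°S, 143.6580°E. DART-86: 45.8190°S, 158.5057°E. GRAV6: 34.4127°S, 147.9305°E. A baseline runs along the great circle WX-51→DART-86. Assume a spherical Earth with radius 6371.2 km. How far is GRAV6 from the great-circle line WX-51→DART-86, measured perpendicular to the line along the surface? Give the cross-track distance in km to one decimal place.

735.7 km

δ₁₃ = central angle WX-51→GRAV6 = 0.115482 rad  (haversine)
θ₁₃ = bearing WX-51→GRAV6 = 32.236°,  θ₁₂ = bearing WX-51→DART-86 = 122.732°
dₓₜ = R·arcsin(sin δ₁₃ · sin(θ₁₃ − θ₁₂)) = 6371.2·arcsin(0.11523·sin(-90.497°)) = -735.731 km
|dₓₜ| = 735.731 km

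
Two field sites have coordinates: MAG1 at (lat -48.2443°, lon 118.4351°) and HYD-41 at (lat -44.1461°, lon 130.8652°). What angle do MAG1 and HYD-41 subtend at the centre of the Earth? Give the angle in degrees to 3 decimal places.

9.515°

Δφ = 4.0982°,  Δλ = 12.4301°
a = sin²(Δφ/2) + cos φ₁ cos φ₂ sin²(Δλ/2) = 0.006879
c = 2·arcsin(√a) = 0.166073 rad = 9.5153°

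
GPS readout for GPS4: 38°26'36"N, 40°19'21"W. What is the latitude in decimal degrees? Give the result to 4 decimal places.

38° + 26′/60 + 36″/3600 = 38 + 0.43333 + 0.01000 = 38.4433°

38.4433°N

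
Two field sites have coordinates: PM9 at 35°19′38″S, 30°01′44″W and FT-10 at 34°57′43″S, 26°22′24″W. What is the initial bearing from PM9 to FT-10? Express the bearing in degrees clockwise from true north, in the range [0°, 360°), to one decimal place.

PM9: φ = -35.32722°, λ = -30.02889°
FT-10: φ = -34.96194°, λ = -26.37333°
Δλ = 3.6556°
y = sin Δλ · cos φ₂ = 0.052252
x = cos φ₁ sin φ₂ − sin φ₁ cos φ₂ cos Δλ = 0.005411
θ = atan2(y, x) = 84.0877° → 84.0877° (mod 360°)

84.1°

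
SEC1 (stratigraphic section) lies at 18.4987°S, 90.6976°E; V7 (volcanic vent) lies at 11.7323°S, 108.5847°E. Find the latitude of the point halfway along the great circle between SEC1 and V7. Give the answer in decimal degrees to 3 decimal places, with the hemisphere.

15.293°S

Bx = cos φ₂ cos Δλ = 0.931782,  By = cos φ₂ sin Δλ = 0.300726
φₘ = atan2(sin φ₁ + sin φ₂, √((cos φ₁ + Bx)² + By²)) = -15.29283°
λₘ = λ₁ + atan2(By, cos φ₁ + Bx) = 99.78513°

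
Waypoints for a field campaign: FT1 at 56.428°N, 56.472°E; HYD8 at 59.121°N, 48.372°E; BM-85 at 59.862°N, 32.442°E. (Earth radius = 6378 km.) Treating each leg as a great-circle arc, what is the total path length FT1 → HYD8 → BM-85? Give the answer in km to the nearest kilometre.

FT1→HYD8: c = 0.088750 rad, d = 566.05 km
HYD8→BM-85: c = 0.141392 rad, d = 901.80 km
Total = 566.05 + 901.80 = 1467.85 km

1468 km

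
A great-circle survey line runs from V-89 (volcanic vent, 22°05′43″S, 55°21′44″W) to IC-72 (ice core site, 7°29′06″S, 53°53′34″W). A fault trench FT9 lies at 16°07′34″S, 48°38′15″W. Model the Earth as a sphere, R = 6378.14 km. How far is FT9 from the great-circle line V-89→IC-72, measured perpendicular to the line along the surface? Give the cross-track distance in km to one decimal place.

650.0 km

V-89: φ = -22.09528°, λ = -55.36222°
IC-72: φ = -7.48500°, λ = -53.89278°
FT9: φ = -16.12611°, λ = -48.63750°
δ₁₃ = central angle V-89→FT9 = 0.152105 rad  (haversine)
θ₁₃ = bearing V-89→FT9 = 47.938°,  θ₁₂ = bearing V-89→IC-72 = 5.759°
dₓₜ = R·arcsin(sin δ₁₃ · sin(θ₁₃ − θ₁₂)) = 6378.14·arcsin(0.15152·sin(42.180°)) = 650.031 km
|dₓₜ| = 650.031 km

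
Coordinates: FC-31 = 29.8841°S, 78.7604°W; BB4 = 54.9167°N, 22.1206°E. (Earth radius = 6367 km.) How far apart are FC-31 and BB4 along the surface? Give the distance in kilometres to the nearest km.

13348 km

Δφ = 84.8008°,  Δλ = 100.8810°
a = sin²(Δφ/2) + cos φ₁ cos φ₂ sin²(Δλ/2) = 0.750898
c = 2·arcsin(√a) = 2.096471 rad = 120.1189°
d = R·c = 6367 × 2.096471 = 13348.2 km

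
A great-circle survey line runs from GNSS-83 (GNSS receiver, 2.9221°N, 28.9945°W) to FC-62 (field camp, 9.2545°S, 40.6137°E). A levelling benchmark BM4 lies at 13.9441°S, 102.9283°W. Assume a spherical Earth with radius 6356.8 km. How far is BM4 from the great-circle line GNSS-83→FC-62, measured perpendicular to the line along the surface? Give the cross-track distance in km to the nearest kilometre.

δ₁₃ = central angle GNSS-83→BM4 = 1.311957 rad  (haversine)
θ₁₃ = bearing GNSS-83→BM4 = 254.745°,  θ₁₂ = bearing GNSS-83→FC-62 = 100.899°
dₓₜ = R·arcsin(sin δ₁₃ · sin(θ₁₃ − θ₁₂)) = 6356.8·arcsin(0.96669·sin(153.845°)) = 2798.201 km
|dₓₜ| = 2798.201 km

2798 km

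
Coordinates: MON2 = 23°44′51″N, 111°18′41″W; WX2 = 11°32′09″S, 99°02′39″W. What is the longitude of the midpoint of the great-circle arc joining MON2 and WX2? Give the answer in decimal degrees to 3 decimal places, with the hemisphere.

MON2: φ = +23.74750°, λ = -111.31139°
WX2: φ = -11.53583°, λ = -99.04417°
Bx = cos φ₂ cos Δλ = 0.957428,  By = cos φ₂ sin Δλ = 0.208179
φₘ = atan2(sin φ₁ + sin φ₂, √((cos φ₁ + Bx)² + By²)) = 6.14068°
λₘ = λ₁ + atan2(By, cos φ₁ + Bx) = -104.96832°

104.968°W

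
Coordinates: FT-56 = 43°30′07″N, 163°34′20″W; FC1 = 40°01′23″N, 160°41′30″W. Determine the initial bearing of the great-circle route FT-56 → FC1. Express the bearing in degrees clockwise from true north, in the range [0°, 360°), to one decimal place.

147.3°

FT-56: φ = +43.50194°, λ = -163.57222°
FC1: φ = +40.02306°, λ = -160.69167°
Δλ = 2.8806°
y = sin Δλ · cos φ₂ = 0.038484
x = cos φ₁ sin φ₂ − sin φ₁ cos φ₂ cos Δλ = -0.060015
θ = atan2(y, x) = 147.3304° → 147.3304° (mod 360°)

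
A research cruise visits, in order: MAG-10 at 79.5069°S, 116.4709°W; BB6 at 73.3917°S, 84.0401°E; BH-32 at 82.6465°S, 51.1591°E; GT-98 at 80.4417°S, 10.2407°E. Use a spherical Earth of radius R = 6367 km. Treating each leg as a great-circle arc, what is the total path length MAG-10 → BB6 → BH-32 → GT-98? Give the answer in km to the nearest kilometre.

MAG-10→BB6: c = 0.465713 rad, d = 2965.19 km
BB6→BH-32: c = 0.194615 rad, d = 1239.11 km
BH-32→GT-98: c = 0.108991 rad, d = 693.94 km
Total = 2965.19 + 1239.11 + 693.94 = 4898.25 km

4898 km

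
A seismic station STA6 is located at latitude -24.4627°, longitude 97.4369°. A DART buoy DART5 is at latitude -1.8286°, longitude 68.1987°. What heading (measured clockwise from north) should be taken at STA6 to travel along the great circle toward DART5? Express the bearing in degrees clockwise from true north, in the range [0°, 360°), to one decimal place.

Δλ = -29.2382°
y = sin Δλ · cos φ₂ = -0.488193
x = cos φ₁ sin φ₂ − sin φ₁ cos φ₂ cos Δλ = 0.332114
θ = atan2(y, x) = -55.7729° → 304.2271° (mod 360°)

304.2°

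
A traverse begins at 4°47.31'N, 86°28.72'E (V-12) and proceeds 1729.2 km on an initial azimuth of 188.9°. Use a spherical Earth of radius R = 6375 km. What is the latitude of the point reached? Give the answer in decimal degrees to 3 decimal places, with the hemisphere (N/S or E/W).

V-12: φ = +4.78850°, λ = +86.47867°
δ = d/R = 1729.2/6375 = 0.271247 rad
φ₂ = arcsin(sin φ₁ cos δ + cos φ₁ sin δ cos θ)
   = arcsin(0.08348·0.96344 + 0.99651·0.26793·-0.98796) = -10.56539°
λ₂ = λ₁ + atan2(sin θ sin δ cos φ₁, cos δ − sin φ₁ sin φ₂) = 84.06196°

10.565°S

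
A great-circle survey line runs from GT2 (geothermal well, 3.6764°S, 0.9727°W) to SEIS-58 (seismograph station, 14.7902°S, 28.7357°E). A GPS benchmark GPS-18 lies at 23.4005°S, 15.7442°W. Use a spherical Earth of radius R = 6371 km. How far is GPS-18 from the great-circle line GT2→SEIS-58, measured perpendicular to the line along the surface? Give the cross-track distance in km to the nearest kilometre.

2646 km

δ₁₃ = central angle GT2→GPS-18 = 0.424949 rad  (haversine)
θ₁₃ = bearing GT2→GPS-18 = 214.581°,  θ₁₂ = bearing GT2→SEIS-58 = 112.748°
dₓₜ = R·arcsin(sin δ₁₃ · sin(θ₁₃ − θ₁₂)) = 6371·arcsin(0.41227·sin(101.833°)) = 2646.214 km
|dₓₜ| = 2646.214 km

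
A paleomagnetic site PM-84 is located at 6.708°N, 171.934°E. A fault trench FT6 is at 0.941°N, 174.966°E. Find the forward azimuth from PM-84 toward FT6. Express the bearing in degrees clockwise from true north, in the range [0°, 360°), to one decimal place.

Δλ = 3.0320°
y = sin Δλ · cos φ₂ = 0.052887
x = cos φ₁ sin φ₂ − sin φ₁ cos φ₂ cos Δλ = -0.100320
θ = atan2(y, x) = 152.2027° → 152.2027° (mod 360°)

152.2°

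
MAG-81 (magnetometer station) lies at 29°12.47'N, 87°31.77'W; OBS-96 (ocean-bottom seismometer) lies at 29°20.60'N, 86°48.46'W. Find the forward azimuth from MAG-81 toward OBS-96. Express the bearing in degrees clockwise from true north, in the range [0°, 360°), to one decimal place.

77.7°

MAG-81: φ = +29.20783°, λ = -87.52950°
OBS-96: φ = +29.34333°, λ = -86.80767°
Δλ = 0.7218°
y = sin Δλ · cos φ₂ = 0.010982
x = cos φ₁ sin φ₂ − sin φ₁ cos φ₂ cos Δλ = 0.002399
θ = atan2(y, x) = 77.6787° → 77.6787° (mod 360°)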